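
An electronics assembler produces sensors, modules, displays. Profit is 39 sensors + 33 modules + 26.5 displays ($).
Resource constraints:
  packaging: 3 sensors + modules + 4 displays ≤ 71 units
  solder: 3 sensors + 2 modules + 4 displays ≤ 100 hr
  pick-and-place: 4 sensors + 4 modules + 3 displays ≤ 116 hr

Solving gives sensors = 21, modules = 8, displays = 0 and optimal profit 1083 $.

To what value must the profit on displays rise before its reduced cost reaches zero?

34.5

At the optimum: packaging uses 71 of 71 (binding); solder uses 79 of 100 (slack = 21); pick-and-place uses 116 of 116 (binding).
By complementary slackness, y = 0 for the non-binding constraint.
Dual feasibility on the basic columns requires 3·y_packaging + 4·y_pick-and-place = 39, 1·y_packaging + 4·y_pick-and-place = 33.
→ y_packaging = 3 and y_pick-and-place = 7.5.
displays enters the basis when its profit ≥ yᵀa₃ = 3·4 + 7.5·3 = 34.5.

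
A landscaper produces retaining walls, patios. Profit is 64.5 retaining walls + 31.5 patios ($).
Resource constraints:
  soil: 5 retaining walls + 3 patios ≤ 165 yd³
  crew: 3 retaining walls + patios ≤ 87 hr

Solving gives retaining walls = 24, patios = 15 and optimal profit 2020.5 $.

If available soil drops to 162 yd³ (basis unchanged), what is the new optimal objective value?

1998

At the optimum: soil uses 165 of 165 (binding); crew uses 87 of 87 (binding).
Dual feasibility on the basic columns requires 5·y_soil + 3·y_crew = 64.5, 3·y_soil + 1·y_crew = 31.5.
Solving: y_soil = 7.5, y_crew = 9.
Δz = y_soil·Δb = 7.5 × (-3) = -22.5, so new z* = 2020.5 − 22.5 = 1998.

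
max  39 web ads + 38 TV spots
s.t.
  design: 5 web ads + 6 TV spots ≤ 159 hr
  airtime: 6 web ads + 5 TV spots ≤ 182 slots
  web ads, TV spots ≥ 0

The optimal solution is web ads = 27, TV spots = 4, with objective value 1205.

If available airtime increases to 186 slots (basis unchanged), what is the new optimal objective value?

1221

At the optimum: design uses 159 of 159 (binding); airtime uses 182 of 182 (binding).
The binding rows give the dual system: 5·y_design + 6·y_airtime = 39 and 6·y_design + 5·y_airtime = 38.
Solving: y_design = 3, y_airtime = 4.
Δz = y_airtime·Δb = 4 × (4) = 16, so new z* = 1205 + 16 = 1221.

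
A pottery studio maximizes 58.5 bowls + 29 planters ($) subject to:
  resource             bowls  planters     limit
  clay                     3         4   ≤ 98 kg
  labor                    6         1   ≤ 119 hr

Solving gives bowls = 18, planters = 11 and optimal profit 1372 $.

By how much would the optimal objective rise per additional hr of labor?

Check each constraint at x*: clay 98/98 (tight); labor 119/119 (tight).
From A_Bᵀ y = c: 3·y_clay + 6·y_labor = 58.5; 4·y_clay + 1·y_labor = 29.
→ y_clay = 5.5 and y_labor = 7.
Shadow price of labor = 7.

7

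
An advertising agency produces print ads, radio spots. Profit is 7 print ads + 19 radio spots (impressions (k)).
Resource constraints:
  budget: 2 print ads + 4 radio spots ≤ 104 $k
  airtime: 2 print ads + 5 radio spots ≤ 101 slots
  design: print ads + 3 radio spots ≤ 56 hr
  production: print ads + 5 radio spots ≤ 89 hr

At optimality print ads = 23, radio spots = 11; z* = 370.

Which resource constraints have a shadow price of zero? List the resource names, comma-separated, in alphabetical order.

budget: 90/104 (slack 14)
airtime: 101/101 (binding)
design: 56/56 (binding)
production: 78/89 (slack 11)
By complementary slackness, a constraint with positive slack has shadow price 0 → budget, production.

budget, production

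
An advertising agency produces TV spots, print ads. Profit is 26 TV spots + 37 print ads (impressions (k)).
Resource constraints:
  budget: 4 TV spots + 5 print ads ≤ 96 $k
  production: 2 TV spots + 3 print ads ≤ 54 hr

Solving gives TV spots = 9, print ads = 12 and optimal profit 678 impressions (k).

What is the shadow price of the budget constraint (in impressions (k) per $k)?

Both budget and production are binding at x*.
The binding rows give the dual system: 4·y_budget + 2·y_production = 26 and 5·y_budget + 3·y_production = 37.
Solving: y_budget = 2, y_production = 9.
Shadow price of budget = 2.

2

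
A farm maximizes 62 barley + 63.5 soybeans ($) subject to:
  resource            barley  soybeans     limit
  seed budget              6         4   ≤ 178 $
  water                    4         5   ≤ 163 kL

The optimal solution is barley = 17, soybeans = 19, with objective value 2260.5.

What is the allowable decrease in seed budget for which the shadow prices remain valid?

47.6

Binding constraints: seed budget, water. The basis is B = [[6,4],[4,5]] with det 14.
Per unit decrease in seed budget, x* moves by d = (-0.3571, 0.2857).
The basis stays optimal until barley reaches 0; allowable decrease = 47.6 $.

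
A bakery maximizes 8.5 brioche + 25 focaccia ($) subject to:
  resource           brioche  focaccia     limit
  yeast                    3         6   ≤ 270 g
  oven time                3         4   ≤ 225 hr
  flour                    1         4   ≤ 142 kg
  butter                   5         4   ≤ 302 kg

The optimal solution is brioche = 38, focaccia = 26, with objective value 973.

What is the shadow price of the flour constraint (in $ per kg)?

Binding: yeast and flour. Non-binding: oven time (7 unused), butter (8 unused).
By complementary slackness, y = 0 for the non-binding constraints.
The binding rows give the dual system: 3·y_yeast + 1·y_flour = 8.5 and 6·y_yeast + 4·y_flour = 25.
→ y_yeast = 1.5 and y_flour = 4.
Shadow price of flour = 4.

4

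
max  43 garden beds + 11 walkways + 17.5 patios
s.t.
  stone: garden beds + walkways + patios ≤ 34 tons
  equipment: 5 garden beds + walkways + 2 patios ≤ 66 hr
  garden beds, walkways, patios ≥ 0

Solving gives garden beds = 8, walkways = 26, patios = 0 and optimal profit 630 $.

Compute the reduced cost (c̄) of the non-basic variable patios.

Check each constraint at x*: stone 34/34 (tight); equipment 66/66 (tight).
The binding rows give the dual system: 1·y_stone + 5·y_equipment = 43 and 1·y_stone + 1·y_equipment = 11.
This yields shadow prices y_stone = 3, y_equipment = 8.
Reduced cost of patios: c₃ − yᵀa₃ = 17.5 − (3·1 + 8·2) = 17.5 − 19 = -1.5.

-1.5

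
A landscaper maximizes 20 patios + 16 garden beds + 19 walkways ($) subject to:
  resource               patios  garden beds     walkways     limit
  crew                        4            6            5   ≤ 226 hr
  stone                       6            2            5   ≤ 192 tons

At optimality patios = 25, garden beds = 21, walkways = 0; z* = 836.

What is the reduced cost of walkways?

-1

Both crew and stone are binding at x*.
From A_Bᵀ y = c: 4·y_crew + 6·y_stone = 20; 6·y_crew + 2·y_stone = 16.
Solving: y_crew = 2, y_stone = 2.
Reduced cost of walkways: c₃ − yᵀa₃ = 19 − (2·5 + 2·5) = 19 − 20 = -1.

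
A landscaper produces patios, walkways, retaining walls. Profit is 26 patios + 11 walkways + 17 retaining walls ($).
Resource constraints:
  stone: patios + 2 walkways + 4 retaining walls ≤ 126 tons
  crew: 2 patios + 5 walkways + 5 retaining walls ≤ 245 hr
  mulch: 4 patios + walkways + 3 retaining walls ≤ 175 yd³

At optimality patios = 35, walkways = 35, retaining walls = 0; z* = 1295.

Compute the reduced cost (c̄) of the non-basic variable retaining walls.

-6

Binding: crew and mulch. Non-binding: stone (21 unused).
By complementary slackness, y = 0 for the non-binding constraint.
From A_Bᵀ y = c: 2·y_crew + 4·y_mulch = 26; 5·y_crew + 1·y_mulch = 11.
This yields shadow prices y_crew = 1, y_mulch = 6.
Reduced cost of retaining walls: c₃ − yᵀa₃ = 17 − (1·5 + 6·3) = 17 − 23 = -6.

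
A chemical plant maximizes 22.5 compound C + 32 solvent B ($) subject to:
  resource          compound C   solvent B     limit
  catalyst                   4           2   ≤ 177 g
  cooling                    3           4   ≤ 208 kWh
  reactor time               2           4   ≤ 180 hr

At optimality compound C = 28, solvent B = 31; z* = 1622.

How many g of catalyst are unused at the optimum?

3

catalyst used = 4·28 + 2·31 = 174; slack = 177 − 174 = 3.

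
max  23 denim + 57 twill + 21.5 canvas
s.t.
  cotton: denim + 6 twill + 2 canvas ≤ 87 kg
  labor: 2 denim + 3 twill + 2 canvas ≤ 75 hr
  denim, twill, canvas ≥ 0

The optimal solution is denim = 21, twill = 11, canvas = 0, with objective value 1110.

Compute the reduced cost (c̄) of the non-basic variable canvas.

-6.5

Both cotton and labor are binding at x*.
From A_Bᵀ y = c: 1·y_cotton + 2·y_labor = 23; 6·y_cotton + 3·y_labor = 57.
Solving: y_cotton = 5, y_labor = 9.
Reduced cost of canvas: c₃ − yᵀa₃ = 21.5 − (5·2 + 9·2) = 21.5 − 28 = -6.5.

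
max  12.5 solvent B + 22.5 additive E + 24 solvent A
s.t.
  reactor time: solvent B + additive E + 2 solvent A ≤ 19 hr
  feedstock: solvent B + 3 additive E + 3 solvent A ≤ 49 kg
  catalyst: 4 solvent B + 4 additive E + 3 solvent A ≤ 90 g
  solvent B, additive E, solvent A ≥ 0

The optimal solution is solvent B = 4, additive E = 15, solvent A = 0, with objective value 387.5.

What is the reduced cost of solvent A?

Check each constraint at x*: reactor time 19/19 (tight); feedstock 49/49 (tight); catalyst 76/90 (slack 14).
Slack constraints have shadow price 0 (complementary slackness).
The binding rows give the dual system: 1·y_reactor time + 1·y_feedstock = 12.5 and 1·y_reactor time + 3·y_feedstock = 22.5.
→ y_reactor time = 7.5 and y_feedstock = 5.
Reduced cost of solvent A: c₃ − yᵀa₃ = 24 − (7.5·2 + 5·3) = 24 − 30 = -6.

-6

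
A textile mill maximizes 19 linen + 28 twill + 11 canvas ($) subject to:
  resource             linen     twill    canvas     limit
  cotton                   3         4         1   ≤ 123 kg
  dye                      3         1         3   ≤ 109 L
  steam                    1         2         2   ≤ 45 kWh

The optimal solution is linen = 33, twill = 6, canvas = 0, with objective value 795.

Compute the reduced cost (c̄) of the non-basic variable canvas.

Check each constraint at x*: cotton 123/123 (tight); dye 105/109 (slack 4); steam 45/45 (tight).
Slack constraints have shadow price 0 (complementary slackness).
The binding rows give the dual system: 3·y_cotton + 1·y_steam = 19 and 4·y_cotton + 2·y_steam = 28.
→ y_cotton = 5 and y_steam = 4.
Reduced cost of canvas: c₃ − yᵀa₃ = 11 − (5·1 + 4·2) = 11 − 13 = -2.

-2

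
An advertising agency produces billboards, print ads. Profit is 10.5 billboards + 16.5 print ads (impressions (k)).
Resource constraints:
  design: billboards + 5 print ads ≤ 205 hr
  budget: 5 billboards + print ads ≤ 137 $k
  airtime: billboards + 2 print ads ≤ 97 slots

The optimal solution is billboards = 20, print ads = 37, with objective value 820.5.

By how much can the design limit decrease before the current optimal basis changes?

177.6

Binding constraints: design, budget. The basis is B = [[1,5],[5,1]] with det -24.
Per unit decrease in design, x* moves by d = (0.0417, -0.2083).
The basis stays optimal until print ads reaches 0; allowable decrease = 177.6 hr.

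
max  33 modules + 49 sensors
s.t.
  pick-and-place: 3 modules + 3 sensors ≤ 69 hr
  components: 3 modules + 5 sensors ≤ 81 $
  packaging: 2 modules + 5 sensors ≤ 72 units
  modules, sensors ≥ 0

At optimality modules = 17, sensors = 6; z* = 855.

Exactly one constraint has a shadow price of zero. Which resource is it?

packaging

pick-and-place: 69/69 (binding)
components: 81/81 (binding)
packaging: 64/72 (slack 8)
By complementary slackness, a constraint with positive slack has shadow price 0 → packaging.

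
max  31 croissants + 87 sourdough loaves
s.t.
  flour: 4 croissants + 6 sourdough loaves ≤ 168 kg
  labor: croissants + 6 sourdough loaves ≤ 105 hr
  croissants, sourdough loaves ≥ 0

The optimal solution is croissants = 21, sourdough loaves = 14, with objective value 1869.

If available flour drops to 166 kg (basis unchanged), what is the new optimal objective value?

Both flour and labor are binding at x*.
The binding rows give the dual system: 4·y_flour + 1·y_labor = 31 and 6·y_flour + 6·y_labor = 87.
This yields shadow prices y_flour = 5.5, y_labor = 9.
Δz = y_flour·Δb = 5.5 × (-2) = -11, so new z* = 1869 − 11 = 1858.

1858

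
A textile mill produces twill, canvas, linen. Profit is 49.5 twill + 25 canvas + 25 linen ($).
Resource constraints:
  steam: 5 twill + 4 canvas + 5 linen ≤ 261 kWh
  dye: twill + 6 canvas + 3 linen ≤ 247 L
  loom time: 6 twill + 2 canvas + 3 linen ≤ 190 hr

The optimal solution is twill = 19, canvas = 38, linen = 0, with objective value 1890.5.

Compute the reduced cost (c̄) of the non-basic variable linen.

Binding: dye and loom time. Non-binding: steam (14 unused).
Since steam is not tight, its dual is 0.
From A_Bᵀ y = c: 1·y_dye + 6·y_loom time = 49.5; 6·y_dye + 2·y_loom time = 25.
Solving: y_dye = 1.5, y_loom time = 8.
Reduced cost of linen: c₃ − yᵀa₃ = 25 − (1.5·3 + 8·3) = 25 − 28.5 = -3.5.

-3.5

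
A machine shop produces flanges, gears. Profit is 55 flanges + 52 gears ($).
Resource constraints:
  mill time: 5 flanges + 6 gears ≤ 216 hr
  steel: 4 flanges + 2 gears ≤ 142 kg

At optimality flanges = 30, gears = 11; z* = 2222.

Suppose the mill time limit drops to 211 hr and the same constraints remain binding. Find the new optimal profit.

2187

Check each constraint at x*: mill time 216/216 (tight); steel 142/142 (tight).
From A_Bᵀ y = c: 5·y_mill time + 4·y_steel = 55; 6·y_mill time + 2·y_steel = 52.
Solving: y_mill time = 7, y_steel = 5.
Δz = y_mill time·Δb = 7 × (-5) = -35, so new z* = 2222 − 35 = 2187.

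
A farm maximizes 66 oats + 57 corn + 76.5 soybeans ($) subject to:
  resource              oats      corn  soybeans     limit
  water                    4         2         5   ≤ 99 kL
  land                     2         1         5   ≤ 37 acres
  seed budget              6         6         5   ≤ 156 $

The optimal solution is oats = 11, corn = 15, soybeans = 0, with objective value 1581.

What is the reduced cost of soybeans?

-8.5

Check each constraint at x*: water 74/99 (slack 25); land 37/37 (tight); seed budget 156/156 (tight).
Slack constraints have shadow price 0 (complementary slackness).
The binding rows give the dual system: 2·y_land + 6·y_seed budget = 66 and 1·y_land + 6·y_seed budget = 57.
→ y_land = 9 and y_seed budget = 8.
Reduced cost of soybeans: c₃ − yᵀa₃ = 76.5 − (9·5 + 8·5) = 76.5 − 85 = -8.5.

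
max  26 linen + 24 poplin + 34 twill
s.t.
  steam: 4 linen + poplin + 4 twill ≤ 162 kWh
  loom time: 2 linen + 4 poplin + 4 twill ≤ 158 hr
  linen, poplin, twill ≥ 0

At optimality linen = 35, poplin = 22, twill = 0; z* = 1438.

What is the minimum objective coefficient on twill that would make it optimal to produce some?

At the optimum: steam uses 162 of 162 (binding); loom time uses 158 of 158 (binding).
Dual feasibility on the basic columns requires 4·y_steam + 2·y_loom time = 26, 1·y_steam + 4·y_loom time = 24.
→ y_steam = 4 and y_loom time = 5.
twill enters the basis when its profit ≥ yᵀa₃ = 4·4 + 5·4 = 36.

36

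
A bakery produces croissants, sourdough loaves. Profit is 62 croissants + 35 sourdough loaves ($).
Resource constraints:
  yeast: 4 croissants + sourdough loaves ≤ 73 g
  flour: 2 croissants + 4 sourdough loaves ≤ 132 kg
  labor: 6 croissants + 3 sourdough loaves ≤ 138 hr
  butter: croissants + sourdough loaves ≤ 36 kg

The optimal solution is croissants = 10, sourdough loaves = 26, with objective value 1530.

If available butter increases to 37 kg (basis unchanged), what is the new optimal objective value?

Binding: labor and butter. Non-binding: yeast (7 unused), flour (8 unused).
Since yeast, flour are not tight, their duals are 0.
From A_Bᵀ y = c: 6·y_labor + 1·y_butter = 62; 3·y_labor + 1·y_butter = 35.
→ y_labor = 9 and y_butter = 8.
Δz = y_butter·Δb = 8 × (1) = 8, so new z* = 1530 + 8 = 1538.

1538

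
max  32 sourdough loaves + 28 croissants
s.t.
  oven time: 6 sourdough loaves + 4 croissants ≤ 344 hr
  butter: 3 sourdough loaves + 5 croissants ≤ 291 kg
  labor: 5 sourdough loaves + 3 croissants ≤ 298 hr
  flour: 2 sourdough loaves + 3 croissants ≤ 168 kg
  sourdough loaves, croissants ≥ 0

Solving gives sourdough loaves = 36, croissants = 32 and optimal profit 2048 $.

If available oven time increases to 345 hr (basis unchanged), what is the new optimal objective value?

2052

At the optimum: oven time uses 344 of 344 (binding); butter uses 268 of 291 (slack = 23); labor uses 276 of 298 (slack = 22); flour uses 168 of 168 (binding).
Slack constraints have shadow price 0 (complementary slackness).
From A_Bᵀ y = c: 6·y_oven time + 2·y_flour = 32; 4·y_oven time + 3·y_flour = 28.
Solving: y_oven time = 4, y_flour = 4.
Δz = y_oven time·Δb = 4 × (1) = 4, so new z* = 2048 + 4 = 2052.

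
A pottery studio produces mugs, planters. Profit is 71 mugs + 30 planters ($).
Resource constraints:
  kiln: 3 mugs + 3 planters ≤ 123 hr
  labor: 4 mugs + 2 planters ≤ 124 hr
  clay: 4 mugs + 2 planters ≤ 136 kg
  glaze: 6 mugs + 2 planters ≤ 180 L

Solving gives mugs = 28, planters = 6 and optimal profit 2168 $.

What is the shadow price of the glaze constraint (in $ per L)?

Binding: labor and glaze. Non-binding: kiln (21 unused), clay (12 unused).
Since kiln, clay are not tight, their duals are 0.
The binding rows give the dual system: 4·y_labor + 6·y_glaze = 71 and 2·y_labor + 2·y_glaze = 30.
Solving: y_labor = 9.5, y_glaze = 5.5.
Shadow price of glaze = 5.5.

5.5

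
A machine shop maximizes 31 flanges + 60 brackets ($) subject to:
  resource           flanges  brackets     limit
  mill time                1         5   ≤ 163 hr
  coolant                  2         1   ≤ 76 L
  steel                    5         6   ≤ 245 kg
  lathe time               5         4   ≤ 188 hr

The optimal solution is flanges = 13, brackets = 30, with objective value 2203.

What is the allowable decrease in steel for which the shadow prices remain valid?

49.4

Binding constraints: mill time, steel. The basis is B = [[1,5],[5,6]] with det -19.
Per unit decrease in steel, x* moves by d = (-0.2632, 0.0526).
The basis stays optimal until flanges reaches 0; allowable decrease = 49.4 kg.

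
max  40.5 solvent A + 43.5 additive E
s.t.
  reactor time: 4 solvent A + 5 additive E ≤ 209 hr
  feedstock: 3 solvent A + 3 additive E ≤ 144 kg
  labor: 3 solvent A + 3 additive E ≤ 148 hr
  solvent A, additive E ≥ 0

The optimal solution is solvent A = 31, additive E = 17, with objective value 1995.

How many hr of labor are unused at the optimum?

4

labor used = 3·31 + 3·17 = 144; slack = 148 − 144 = 4.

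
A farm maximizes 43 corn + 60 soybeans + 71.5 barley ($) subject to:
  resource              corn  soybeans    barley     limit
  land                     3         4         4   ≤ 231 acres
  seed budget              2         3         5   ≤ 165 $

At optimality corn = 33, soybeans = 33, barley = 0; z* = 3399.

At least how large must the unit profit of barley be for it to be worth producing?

Both land and seed budget are binding at x*.
From A_Bᵀ y = c: 3·y_land + 2·y_seed budget = 43; 4·y_land + 3·y_seed budget = 60.
→ y_land = 9 and y_seed budget = 8.
barley enters the basis when its profit ≥ yᵀa₃ = 9·4 + 8·5 = 76.

76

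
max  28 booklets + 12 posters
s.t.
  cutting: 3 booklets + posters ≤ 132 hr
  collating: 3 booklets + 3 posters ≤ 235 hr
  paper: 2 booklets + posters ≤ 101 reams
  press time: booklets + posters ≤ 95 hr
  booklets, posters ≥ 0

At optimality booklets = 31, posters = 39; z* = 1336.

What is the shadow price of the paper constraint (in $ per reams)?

8

At the optimum: cutting uses 132 of 132 (binding); collating uses 210 of 235 (slack = 25); paper uses 101 of 101 (binding); press time uses 70 of 95 (slack = 25).
Since collating, press time are not tight, their duals are 0.
From A_Bᵀ y = c: 3·y_cutting + 2·y_paper = 28; 1·y_cutting + 1·y_paper = 12.
This yields shadow prices y_cutting = 4, y_paper = 8.
Shadow price of paper = 8.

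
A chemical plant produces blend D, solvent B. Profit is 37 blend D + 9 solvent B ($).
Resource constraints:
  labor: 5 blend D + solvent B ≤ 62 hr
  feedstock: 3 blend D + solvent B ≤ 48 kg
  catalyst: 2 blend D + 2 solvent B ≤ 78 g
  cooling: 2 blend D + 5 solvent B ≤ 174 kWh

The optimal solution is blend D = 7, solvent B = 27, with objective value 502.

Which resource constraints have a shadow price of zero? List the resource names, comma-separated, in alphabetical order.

labor: 62/62 (binding)
feedstock: 48/48 (binding)
catalyst: 68/78 (slack 10)
cooling: 149/174 (slack 25)
By complementary slackness, a constraint with positive slack has shadow price 0 → catalyst, cooling.

catalyst, cooling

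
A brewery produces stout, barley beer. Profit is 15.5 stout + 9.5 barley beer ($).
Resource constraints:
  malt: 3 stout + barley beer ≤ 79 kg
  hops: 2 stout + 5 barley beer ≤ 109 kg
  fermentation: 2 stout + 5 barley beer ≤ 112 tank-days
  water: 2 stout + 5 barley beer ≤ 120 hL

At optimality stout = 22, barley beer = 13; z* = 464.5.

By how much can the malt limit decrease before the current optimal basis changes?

57.2

Binding constraints: malt, hops. The basis is B = [[3,1],[2,5]] with det 13.
Per unit decrease in malt, x* moves by d = (-0.3846, 0.1538).
The basis stays optimal until stout reaches 0; allowable decrease = 57.2 kg.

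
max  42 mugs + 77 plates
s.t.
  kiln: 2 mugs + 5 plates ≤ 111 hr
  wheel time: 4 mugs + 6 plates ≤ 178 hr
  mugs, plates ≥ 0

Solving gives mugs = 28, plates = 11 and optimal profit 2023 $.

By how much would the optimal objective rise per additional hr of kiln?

7

Check each constraint at x*: kiln 111/111 (tight); wheel time 178/178 (tight).
Dual feasibility on the basic columns requires 2·y_kiln + 4·y_wheel time = 42, 5·y_kiln + 6·y_wheel time = 77.
→ y_kiln = 7 and y_wheel time = 7.
Shadow price of kiln = 7.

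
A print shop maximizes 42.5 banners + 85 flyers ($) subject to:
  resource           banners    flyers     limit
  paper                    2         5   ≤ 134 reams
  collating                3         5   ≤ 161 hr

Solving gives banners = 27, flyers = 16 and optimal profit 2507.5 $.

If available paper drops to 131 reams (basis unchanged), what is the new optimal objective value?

Both paper and collating are binding at x*.
From A_Bᵀ y = c: 2·y_paper + 3·y_collating = 42.5; 5·y_paper + 5·y_collating = 85.
Solving: y_paper = 8.5, y_collating = 8.5.
Δz = y_paper·Δb = 8.5 × (-3) = -25.5, so new z* = 2507.5 − 25.5 = 2482.

2482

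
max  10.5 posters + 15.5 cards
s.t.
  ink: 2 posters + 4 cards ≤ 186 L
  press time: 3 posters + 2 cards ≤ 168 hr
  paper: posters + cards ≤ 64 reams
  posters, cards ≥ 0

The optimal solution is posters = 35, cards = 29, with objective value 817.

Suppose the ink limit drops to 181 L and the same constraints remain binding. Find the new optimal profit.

804.5

Binding: ink and paper. Non-binding: press time (5 unused).
Slack constraints have shadow price 0 (complementary slackness).
Dual feasibility on the basic columns requires 2·y_ink + 1·y_paper = 10.5, 4·y_ink + 1·y_paper = 15.5.
→ y_ink = 2.5 and y_paper = 5.5.
Δz = y_ink·Δb = 2.5 × (-5) = -12.5, so new z* = 817 − 12.5 = 804.5.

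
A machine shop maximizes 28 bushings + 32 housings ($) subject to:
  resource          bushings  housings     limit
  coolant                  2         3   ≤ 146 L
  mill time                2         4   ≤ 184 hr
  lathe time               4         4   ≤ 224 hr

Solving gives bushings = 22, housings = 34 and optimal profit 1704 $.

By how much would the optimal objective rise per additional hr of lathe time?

5

At the optimum: coolant uses 146 of 146 (binding); mill time uses 180 of 184 (slack = 4); lathe time uses 224 of 224 (binding).
By complementary slackness, y = 0 for the non-binding constraint.
The binding rows give the dual system: 2·y_coolant + 4·y_lathe time = 28 and 3·y_coolant + 4·y_lathe time = 32.
→ y_coolant = 4 and y_lathe time = 5.
Shadow price of lathe time = 5.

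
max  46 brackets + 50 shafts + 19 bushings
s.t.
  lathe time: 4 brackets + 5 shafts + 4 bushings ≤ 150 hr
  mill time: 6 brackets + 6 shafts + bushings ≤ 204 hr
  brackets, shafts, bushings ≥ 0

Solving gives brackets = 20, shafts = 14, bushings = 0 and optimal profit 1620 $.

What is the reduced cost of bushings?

-2

Check each constraint at x*: lathe time 150/150 (tight); mill time 204/204 (tight).
Dual feasibility on the basic columns requires 4·y_lathe time + 6·y_mill time = 46, 5·y_lathe time + 6·y_mill time = 50.
→ y_lathe time = 4 and y_mill time = 5.
Reduced cost of bushings: c₃ − yᵀa₃ = 19 − (4·4 + 5·1) = 19 − 21 = -2.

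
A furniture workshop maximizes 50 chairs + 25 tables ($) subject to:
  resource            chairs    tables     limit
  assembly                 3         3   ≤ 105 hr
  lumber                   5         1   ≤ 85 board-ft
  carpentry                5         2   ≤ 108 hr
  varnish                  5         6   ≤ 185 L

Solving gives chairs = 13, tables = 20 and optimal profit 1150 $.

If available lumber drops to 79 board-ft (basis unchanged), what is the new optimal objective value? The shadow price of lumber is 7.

1108

Δb = -6, so new z* = 1150 + (7)·(-6) = 1150 − 42 = 1108.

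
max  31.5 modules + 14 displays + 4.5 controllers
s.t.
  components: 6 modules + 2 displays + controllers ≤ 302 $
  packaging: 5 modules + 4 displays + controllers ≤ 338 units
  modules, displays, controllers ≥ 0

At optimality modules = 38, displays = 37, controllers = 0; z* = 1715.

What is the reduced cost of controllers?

At the optimum: components uses 302 of 302 (binding); packaging uses 338 of 338 (binding).
Dual feasibility on the basic columns requires 6·y_components + 5·y_packaging = 31.5, 2·y_components + 4·y_packaging = 14.
Solving: y_components = 4, y_packaging = 1.5.
Reduced cost of controllers: c₃ − yᵀa₃ = 4.5 − (4·1 + 1.5·1) = 4.5 − 5.5 = -1.

-1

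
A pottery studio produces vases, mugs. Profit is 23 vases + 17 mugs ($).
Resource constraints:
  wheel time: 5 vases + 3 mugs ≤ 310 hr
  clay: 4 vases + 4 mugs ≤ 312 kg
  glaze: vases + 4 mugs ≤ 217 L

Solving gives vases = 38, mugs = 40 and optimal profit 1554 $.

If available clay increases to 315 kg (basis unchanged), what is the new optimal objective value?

Check each constraint at x*: wheel time 310/310 (tight); clay 312/312 (tight); glaze 198/217 (slack 19).
Slack constraints have shadow price 0 (complementary slackness).
From A_Bᵀ y = c: 5·y_wheel time + 4·y_clay = 23; 3·y_wheel time + 4·y_clay = 17.
Solving: y_wheel time = 3, y_clay = 2.
Δz = y_clay·Δb = 2 × (3) = 6, so new z* = 1554 + 6 = 1560.

1560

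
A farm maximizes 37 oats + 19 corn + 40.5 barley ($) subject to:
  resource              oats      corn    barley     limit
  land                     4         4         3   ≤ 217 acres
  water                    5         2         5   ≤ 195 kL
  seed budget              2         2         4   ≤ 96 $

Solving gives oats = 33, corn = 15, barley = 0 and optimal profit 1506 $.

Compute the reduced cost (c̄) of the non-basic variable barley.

-3.5

At the optimum: land uses 192 of 217 (slack = 25); water uses 195 of 195 (binding); seed budget uses 96 of 96 (binding).
Since land is not tight, its dual is 0.
From A_Bᵀ y = c: 5·y_water + 2·y_seed budget = 37; 2·y_water + 2·y_seed budget = 19.
This yields shadow prices y_water = 6, y_seed budget = 3.5.
Reduced cost of barley: c₃ − yᵀa₃ = 40.5 − (6·5 + 3.5·4) = 40.5 − 44 = -3.5.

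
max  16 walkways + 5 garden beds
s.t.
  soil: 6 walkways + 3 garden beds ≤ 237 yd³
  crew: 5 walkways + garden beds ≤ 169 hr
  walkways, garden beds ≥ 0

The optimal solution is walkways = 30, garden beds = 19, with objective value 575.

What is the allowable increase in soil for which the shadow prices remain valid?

Binding constraints: soil, crew. The basis is B = [[6,3],[5,1]] with det -9.
Per unit increase in soil, x* moves by d = (-0.1111, 0.5556).
The basis stays optimal until walkways reaches 0; allowable increase = 270 yd³.

270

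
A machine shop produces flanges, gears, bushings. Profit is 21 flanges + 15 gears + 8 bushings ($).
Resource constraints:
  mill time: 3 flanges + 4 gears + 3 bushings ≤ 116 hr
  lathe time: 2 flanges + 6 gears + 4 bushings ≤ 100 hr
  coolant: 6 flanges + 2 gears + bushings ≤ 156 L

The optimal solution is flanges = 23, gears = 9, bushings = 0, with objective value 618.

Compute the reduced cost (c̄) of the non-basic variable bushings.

-1

Check each constraint at x*: mill time 105/116 (slack 11); lathe time 100/100 (tight); coolant 156/156 (tight).
Slack constraints have shadow price 0 (complementary slackness).
The binding rows give the dual system: 2·y_lathe time + 6·y_coolant = 21 and 6·y_lathe time + 2·y_coolant = 15.
Solving: y_lathe time = 1.5, y_coolant = 3.
Reduced cost of bushings: c₃ − yᵀa₃ = 8 − (1.5·4 + 3·1) = 8 − 9 = -1.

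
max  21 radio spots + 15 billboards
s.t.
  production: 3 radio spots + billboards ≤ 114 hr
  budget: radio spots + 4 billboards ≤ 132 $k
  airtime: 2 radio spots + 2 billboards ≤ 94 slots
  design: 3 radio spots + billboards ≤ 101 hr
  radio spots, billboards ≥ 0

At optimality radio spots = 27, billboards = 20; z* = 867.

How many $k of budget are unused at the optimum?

25

budget used = 1·27 + 4·20 = 107; slack = 132 − 107 = 25.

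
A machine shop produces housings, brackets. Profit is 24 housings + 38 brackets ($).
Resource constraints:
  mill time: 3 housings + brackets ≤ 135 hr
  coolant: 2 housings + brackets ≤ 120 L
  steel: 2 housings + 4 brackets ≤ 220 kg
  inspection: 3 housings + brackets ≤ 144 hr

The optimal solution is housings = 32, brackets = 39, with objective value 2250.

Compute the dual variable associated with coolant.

0

At the optimum: mill time uses 135 of 135 (binding); coolant uses 103 of 120 (slack = 17); steel uses 220 of 220 (binding); inspection uses 135 of 144 (slack = 9).
Since coolant, inspection are not tight, their duals are 0.
Dual feasibility on the basic columns requires 3·y_mill time + 2·y_steel = 24, 1·y_mill time + 4·y_steel = 38.
This yields shadow prices y_mill time = 2, y_steel = 9.
Shadow price of coolant = 0.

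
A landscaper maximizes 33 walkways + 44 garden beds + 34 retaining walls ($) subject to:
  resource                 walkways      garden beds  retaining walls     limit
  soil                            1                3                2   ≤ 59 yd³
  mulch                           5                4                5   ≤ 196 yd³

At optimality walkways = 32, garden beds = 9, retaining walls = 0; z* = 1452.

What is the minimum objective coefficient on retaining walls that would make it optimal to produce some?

At the optimum: soil uses 59 of 59 (binding); mulch uses 196 of 196 (binding).
Dual feasibility on the basic columns requires 1·y_soil + 5·y_mulch = 33, 3·y_soil + 4·y_mulch = 44.
→ y_soil = 8 and y_mulch = 5.
retaining walls enters the basis when its profit ≥ yᵀa₃ = 8·2 + 5·5 = 41.

41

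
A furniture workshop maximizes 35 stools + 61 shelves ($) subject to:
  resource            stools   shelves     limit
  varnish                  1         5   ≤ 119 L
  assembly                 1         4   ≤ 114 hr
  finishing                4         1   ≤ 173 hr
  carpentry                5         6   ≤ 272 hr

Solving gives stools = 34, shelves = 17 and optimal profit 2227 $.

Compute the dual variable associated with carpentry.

At the optimum: varnish uses 119 of 119 (binding); assembly uses 102 of 114 (slack = 12); finishing uses 153 of 173 (slack = 20); carpentry uses 272 of 272 (binding).
Slack constraints have shadow price 0 (complementary slackness).
From A_Bᵀ y = c: 1·y_varnish + 5·y_carpentry = 35; 5·y_varnish + 6·y_carpentry = 61.
Solving: y_varnish = 5, y_carpentry = 6.
Shadow price of carpentry = 6.

6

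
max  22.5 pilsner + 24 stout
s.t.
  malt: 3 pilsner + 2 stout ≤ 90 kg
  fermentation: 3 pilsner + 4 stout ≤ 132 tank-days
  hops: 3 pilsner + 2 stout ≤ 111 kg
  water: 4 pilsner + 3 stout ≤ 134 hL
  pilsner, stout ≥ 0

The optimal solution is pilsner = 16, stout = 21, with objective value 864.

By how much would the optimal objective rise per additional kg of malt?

Check each constraint at x*: malt 90/90 (tight); fermentation 132/132 (tight); hops 90/111 (slack 21); water 127/134 (slack 7).
Slack constraints have shadow price 0 (complementary slackness).
The binding rows give the dual system: 3·y_malt + 3·y_fermentation = 22.5 and 2·y_malt + 4·y_fermentation = 24.
Solving: y_malt = 3, y_fermentation = 4.5.
Shadow price of malt = 3.

3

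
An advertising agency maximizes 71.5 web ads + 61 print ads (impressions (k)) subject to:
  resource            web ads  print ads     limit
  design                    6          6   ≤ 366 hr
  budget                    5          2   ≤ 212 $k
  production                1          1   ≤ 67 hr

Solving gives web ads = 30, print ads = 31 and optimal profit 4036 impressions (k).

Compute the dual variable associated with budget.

3.5

Binding: design and budget. Non-binding: production (6 unused).
By complementary slackness, y = 0 for the non-binding constraint.
The binding rows give the dual system: 6·y_design + 5·y_budget = 71.5 and 6·y_design + 2·y_budget = 61.
This yields shadow prices y_design = 9, y_budget = 3.5.
Shadow price of budget = 3.5.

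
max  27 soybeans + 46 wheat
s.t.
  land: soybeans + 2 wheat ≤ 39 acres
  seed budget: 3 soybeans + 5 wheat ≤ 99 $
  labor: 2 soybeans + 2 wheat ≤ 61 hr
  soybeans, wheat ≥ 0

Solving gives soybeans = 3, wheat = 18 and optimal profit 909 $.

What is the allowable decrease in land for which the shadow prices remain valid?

4.75

Binding constraints: land, seed budget. The basis is B = [[1,2],[3,5]] with det -1.
Per unit decrease in land, x* moves by d = (5, -3).
The basis stays optimal until labor becomes binding; allowable decrease = 4.75 acres.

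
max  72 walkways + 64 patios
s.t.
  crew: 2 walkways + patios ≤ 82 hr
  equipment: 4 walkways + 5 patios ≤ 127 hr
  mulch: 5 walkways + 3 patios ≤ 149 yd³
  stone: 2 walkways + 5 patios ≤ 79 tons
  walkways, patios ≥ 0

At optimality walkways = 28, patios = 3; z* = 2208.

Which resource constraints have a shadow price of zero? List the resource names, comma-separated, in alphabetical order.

crew, stone

crew: 59/82 (slack 23)
equipment: 127/127 (binding)
mulch: 149/149 (binding)
stone: 71/79 (slack 8)
By complementary slackness, a constraint with positive slack has shadow price 0 → crew, stone.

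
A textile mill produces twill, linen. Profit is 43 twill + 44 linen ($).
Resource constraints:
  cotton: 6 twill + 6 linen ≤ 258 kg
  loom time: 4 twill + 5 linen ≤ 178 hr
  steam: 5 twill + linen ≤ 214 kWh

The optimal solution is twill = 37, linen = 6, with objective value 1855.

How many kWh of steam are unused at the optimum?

steam used = 5·37 + 1·6 = 191; slack = 214 − 191 = 23.

23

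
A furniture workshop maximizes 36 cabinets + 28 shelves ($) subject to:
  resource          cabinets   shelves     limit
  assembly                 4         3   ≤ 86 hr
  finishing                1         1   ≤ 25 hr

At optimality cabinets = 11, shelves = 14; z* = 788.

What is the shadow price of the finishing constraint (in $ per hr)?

4

Check each constraint at x*: assembly 86/86 (tight); finishing 25/25 (tight).
From A_Bᵀ y = c: 4·y_assembly + 1·y_finishing = 36; 3·y_assembly + 1·y_finishing = 28.
This yields shadow prices y_assembly = 8, y_finishing = 4.
Shadow price of finishing = 4.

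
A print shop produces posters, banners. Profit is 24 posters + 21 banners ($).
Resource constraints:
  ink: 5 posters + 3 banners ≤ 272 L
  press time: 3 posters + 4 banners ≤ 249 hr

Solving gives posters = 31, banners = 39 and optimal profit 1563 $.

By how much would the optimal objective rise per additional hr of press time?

3

Check each constraint at x*: ink 272/272 (tight); press time 249/249 (tight).
Dual feasibility on the basic columns requires 5·y_ink + 3·y_press time = 24, 3·y_ink + 4·y_press time = 21.
→ y_ink = 3 and y_press time = 3.
Shadow price of press time = 3.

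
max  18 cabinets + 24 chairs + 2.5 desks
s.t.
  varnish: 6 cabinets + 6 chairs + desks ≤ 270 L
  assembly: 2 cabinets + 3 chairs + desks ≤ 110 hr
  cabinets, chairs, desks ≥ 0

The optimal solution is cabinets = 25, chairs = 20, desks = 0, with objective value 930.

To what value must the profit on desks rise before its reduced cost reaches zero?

At the optimum: varnish uses 270 of 270 (binding); assembly uses 110 of 110 (binding).
Dual feasibility on the basic columns requires 6·y_varnish + 2·y_assembly = 18, 6·y_varnish + 3·y_assembly = 24.
→ y_varnish = 1 and y_assembly = 6.
desks enters the basis when its profit ≥ yᵀa₃ = 1·1 + 6·1 = 7.

7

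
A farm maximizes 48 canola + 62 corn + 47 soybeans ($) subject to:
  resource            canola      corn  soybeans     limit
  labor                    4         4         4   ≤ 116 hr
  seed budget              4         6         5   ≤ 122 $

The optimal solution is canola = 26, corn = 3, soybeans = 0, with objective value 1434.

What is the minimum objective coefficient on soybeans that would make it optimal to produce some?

55

Check each constraint at x*: labor 116/116 (tight); seed budget 122/122 (tight).
From A_Bᵀ y = c: 4·y_labor + 4·y_seed budget = 48; 4·y_labor + 6·y_seed budget = 62.
→ y_labor = 5 and y_seed budget = 7.
soybeans enters the basis when its profit ≥ yᵀa₃ = 5·4 + 7·5 = 55.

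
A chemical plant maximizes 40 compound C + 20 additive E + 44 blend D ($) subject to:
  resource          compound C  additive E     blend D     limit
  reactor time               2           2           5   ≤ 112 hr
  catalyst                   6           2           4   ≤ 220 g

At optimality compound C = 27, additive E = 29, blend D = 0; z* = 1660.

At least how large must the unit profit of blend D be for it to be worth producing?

Both reactor time and catalyst are binding at x*.
The binding rows give the dual system: 2·y_reactor time + 6·y_catalyst = 40 and 2·y_reactor time + 2·y_catalyst = 20.
Solving: y_reactor time = 5, y_catalyst = 5.
blend D enters the basis when its profit ≥ yᵀa₃ = 5·5 + 5·4 = 45.

45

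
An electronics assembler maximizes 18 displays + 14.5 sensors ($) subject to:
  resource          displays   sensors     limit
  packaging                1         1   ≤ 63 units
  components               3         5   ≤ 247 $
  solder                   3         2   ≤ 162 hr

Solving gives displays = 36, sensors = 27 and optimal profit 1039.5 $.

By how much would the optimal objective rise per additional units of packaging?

Binding: packaging and solder. Non-binding: components (4 unused).
By complementary slackness, y = 0 for the non-binding constraint.
The binding rows give the dual system: 1·y_packaging + 3·y_solder = 18 and 1·y_packaging + 2·y_solder = 14.5.
Solving: y_packaging = 7.5, y_solder = 3.5.
Shadow price of packaging = 7.5.

7.5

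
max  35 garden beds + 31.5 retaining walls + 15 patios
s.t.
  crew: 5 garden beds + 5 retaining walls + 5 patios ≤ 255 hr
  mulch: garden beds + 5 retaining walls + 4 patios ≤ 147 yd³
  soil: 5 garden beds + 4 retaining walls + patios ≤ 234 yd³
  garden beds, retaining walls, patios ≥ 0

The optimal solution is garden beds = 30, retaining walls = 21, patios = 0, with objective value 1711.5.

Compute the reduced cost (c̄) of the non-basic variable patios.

Binding: crew and soil. Non-binding: mulch (12 unused).
By complementary slackness, y = 0 for the non-binding constraint.
The binding rows give the dual system: 5·y_crew + 5·y_soil = 35 and 5·y_crew + 4·y_soil = 31.5.
→ y_crew = 3.5 and y_soil = 3.5.
Reduced cost of patios: c₃ − yᵀa₃ = 15 − (3.5·5 + 3.5·1) = 15 − 21 = -6.

-6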